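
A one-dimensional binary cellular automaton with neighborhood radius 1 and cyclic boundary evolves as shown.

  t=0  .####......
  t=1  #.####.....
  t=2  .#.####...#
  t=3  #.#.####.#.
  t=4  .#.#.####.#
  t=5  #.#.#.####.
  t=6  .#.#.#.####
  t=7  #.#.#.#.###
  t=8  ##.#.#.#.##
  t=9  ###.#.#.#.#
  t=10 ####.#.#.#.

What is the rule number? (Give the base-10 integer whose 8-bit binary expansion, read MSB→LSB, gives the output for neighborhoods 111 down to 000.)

  [7] ### => #  t=0,i=2
  [6] ##. => #  t=0,i=4
  [5] #.# => #  t=1,i=1
  [4] #.. => #  t=0,i=5
  [3] .## => .  t=0,i=1
  [2] .#. => .  t=1,i=0
  [1] ..# => #  t=0,i=0
  [0] ... => .  t=0,i=6
  bits 11110010 = 242

242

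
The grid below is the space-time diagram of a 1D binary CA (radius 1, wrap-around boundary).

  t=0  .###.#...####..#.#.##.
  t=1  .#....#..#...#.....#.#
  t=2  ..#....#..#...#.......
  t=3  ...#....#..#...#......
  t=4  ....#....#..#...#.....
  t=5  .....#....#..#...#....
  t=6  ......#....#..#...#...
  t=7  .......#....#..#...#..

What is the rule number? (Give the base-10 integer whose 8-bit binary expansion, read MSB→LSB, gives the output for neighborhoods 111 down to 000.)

24

  ### -> .   bit 7 = 0  t=0,i=2
  ##. -> .   bit 6 = 0  t=0,i=3
  #.# -> .   bit 5 = 0  t=0,i=4
  #.. -> #   bit 4 = 1  t=0,i=6
  .## -> #   bit 3 = 1  t=0,i=1
  .#. -> .   bit 2 = 0  t=0,i=5
  ..# -> .   bit 1 = 0  t=0,i=0
  ... -> .   bit 0 = 0  t=0,i=7
  bits 00011000 = 24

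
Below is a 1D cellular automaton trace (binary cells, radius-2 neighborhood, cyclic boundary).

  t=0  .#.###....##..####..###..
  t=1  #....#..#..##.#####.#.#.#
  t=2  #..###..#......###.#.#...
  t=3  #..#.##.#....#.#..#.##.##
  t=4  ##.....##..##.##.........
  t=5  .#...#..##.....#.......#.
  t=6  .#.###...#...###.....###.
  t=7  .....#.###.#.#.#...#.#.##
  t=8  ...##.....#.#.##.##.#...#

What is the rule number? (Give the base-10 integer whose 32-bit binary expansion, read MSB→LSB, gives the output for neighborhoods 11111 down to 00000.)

  nb #####: next=#  (t=1,i=16, bit31=1)
  nb ####.: next=#  (t=0,i=16, bit30=1)
  nb ###.#: next=.  (t=1,i=18, bit29=0)
  nb ###..: next=#  (t=0,i=5, bit28=1)
  nb ##.##: next=.  (t=1,i=13, bit27=0)
  nb ##.#.: next=#  (t=1,i=19, bit26=1)
  nb ##..#: next=#  (t=0,i=12, bit25=1)
  nb ##...: next=.  (t=0,i=6, bit24=0)
  nb #.###: next=.  (t=0,i=3, bit23=0)
  nb #.##.: next=.  (t=1,i=24, bit22=0)
  nb #.#.#: next=.  (t=1,i=20, bit21=0)
  nb #.#..: next=#  (t=2,i=21, bit20=1)
  nb #..##: next=.  (t=0,i=13, bit19=0)
  nb #..#.: next=.  (t=1,i=7, bit18=0)
  nb #...#: next=#  (t=0,i=24, bit17=1)
  nb #....: next=.  (t=0,i=7, bit16=0)
  nb .####: next=#  (t=0,i=15, bit15=1)
  nb .###.: next=.  (t=0,i=4, bit14=0)
  nb .##.#: next=.  (t=1,i=12, bit13=0)
  nb .##..: next=#  (t=0,i=11, bit12=1)
  nb .#.##: next=.  (t=0,i=2, bit11=0)
  nb .#.#.: next=#  (t=1,i=21, bit10=1)
  nb .#..#: next=.  (t=1,i=6, bit9=0)
  nb .#...: next=.  (t=2,i=9, bit8=0)
  nb ..###: next=#  (t=0,i=14, bit7=1)
  nb ..##.: next=.  (t=0,i=10, bit6=0)
  nb ..#.#: next=.  (t=0,i=1, bit5=0)
  nb ..#..: next=#  (t=1,i=5, bit4=1)
  nb ...##: next=.  (t=0,i=9, bit3=0)
  nb ...#.: next=#  (t=0,i=0, bit2=1)
  nb ....#: next=#  (t=0,i=8, bit1=1)
  nb .....: next=.  (t=2,i=11, bit0=0)
  bits 11010110000100101001010010010110 = 3591541910

3591541910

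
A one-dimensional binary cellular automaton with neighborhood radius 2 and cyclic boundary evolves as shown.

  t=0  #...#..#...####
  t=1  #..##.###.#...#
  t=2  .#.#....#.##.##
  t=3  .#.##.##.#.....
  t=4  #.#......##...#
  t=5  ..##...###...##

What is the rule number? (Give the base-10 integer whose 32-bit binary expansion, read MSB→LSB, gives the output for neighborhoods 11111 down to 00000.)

1916012894

  nb #####: next=.  (t=0,i=13, bit31=0)
  nb ####.: next=#  (t=0,i=14, bit30=1)
  nb ###.#: next=#  (t=1,i=8, bit29=1)
  nb ###..: next=#  (t=0,i=0, bit28=1)
  nb ##.##: next=.  (t=1,i=5, bit27=0)
  nb ##.#.: next=.  (t=1,i=9, bit26=0)
  nb ##..#: next=#  (t=1,i=1, bit25=1)
  nb ##...: next=.  (t=0,i=1, bit24=0)
  nb #.###: next=.  (t=1,i=6, bit23=0)
  nb #.##.: next=.  (t=2,i=10, bit22=0)
  nb #.#.#: next=#  (t=2,i=1, bit21=1)
  nb #.#..: next=#  (t=1,i=10, bit20=1)
  nb #..##: next=.  (t=1,i=2, bit19=0)
  nb #..#.: next=#  (t=0,i=6, bit18=1)
  nb #...#: next=.  (t=0,i=2, bit17=0)
  nb #....: next=.  (t=2,i=5, bit16=0)
  nb .####: next=.  (t=0,i=12, bit15=0)
  nb .###.: next=.  (t=1,i=7, bit14=0)
  nb .##.#: next=.  (t=1,i=4, bit13=0)
  nb .##..: next=.  (t=1,i=0, bit12=0)
  nb .#.##: next=#  (t=2,i=9, bit11=1)
  nb .#.#.: next=.  (t=2,i=2, bit10=0)
  nb .#..#: next=.  (t=0,i=5, bit9=0)
  nb .#...: next=#  (t=0,i=8, bit8=1)
  nb ..###: next=.  (t=0,i=11, bit7=0)
  nb ..##.: next=#  (t=1,i=3, bit6=1)
  nb ..#.#: next=.  (t=2,i=8, bit5=0)
  nb ..#..: next=#  (t=0,i=4, bit4=1)
  nb ...##: next=#  (t=0,i=10, bit3=1)
  nb ...#.: next=#  (t=0,i=3, bit2=1)
  nb ....#: next=#  (t=2,i=6, bit1=1)
  nb .....: next=.  (t=3,i=12, bit0=0)
  bits 01110010001101000000100101011110 = 1916012894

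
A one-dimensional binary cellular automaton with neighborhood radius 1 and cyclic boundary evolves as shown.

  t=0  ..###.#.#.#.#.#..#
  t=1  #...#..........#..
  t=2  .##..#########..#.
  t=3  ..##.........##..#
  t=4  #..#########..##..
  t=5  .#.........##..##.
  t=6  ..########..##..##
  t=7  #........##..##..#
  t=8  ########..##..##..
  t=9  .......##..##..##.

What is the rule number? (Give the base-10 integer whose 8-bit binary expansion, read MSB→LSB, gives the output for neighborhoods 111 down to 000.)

81

  [7] ### => .  t=0,i=3
  [6] ##. => #  t=0,i=4
  [5] #.# => .  t=0,i=5
  [4] #.. => #  t=0,i=0
  [3] .## => .  t=0,i=2
  [2] .#. => .  t=0,i=6
  [1] ..# => .  t=0,i=1
  [0] ... => #  t=1,i=2
  bits 01010001 = 81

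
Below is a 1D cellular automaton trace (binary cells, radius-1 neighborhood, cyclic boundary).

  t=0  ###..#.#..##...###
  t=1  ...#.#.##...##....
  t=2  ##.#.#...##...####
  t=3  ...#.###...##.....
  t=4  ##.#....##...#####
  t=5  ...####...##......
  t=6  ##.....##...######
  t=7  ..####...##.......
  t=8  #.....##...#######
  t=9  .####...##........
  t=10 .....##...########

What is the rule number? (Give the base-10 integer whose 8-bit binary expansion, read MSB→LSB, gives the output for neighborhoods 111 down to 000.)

  ### -> .   bit 7 = 0  t=0,i=0
  ##. -> .   bit 6 = 0  t=0,i=2
  #.# -> .   bit 5 = 0  t=0,i=6
  #.. -> #   bit 4 = 1  t=0,i=3
  .## -> .   bit 3 = 0  t=0,i=10
  .#. -> #   bit 2 = 1  t=0,i=5
  ..# -> .   bit 1 = 0  t=0,i=4
  ... -> #   bit 0 = 1  t=0,i=13
  bits 00010101 = 21

21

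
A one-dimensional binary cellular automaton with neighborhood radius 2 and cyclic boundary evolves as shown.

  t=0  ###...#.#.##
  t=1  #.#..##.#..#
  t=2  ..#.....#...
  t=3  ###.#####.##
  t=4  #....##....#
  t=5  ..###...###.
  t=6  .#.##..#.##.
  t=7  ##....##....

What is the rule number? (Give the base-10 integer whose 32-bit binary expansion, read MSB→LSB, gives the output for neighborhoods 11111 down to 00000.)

  nb #####: next=#  (t=0,i=0, bit31=1)
  nb ####.: next=.  (t=0,i=1, bit30=0)
  nb ###.#: next=.  (t=3,i=2, bit29=0)
  nb ###..: next=#  (t=0,i=2, bit28=1)
  nb ##.##: next=.  (t=3,i=3, bit27=0)
  nb ##.#.: next=.  (t=1,i=1, bit26=0)
  nb ##..#: next=.  (t=6,i=5, bit25=0)
  nb ##...: next=.  (t=0,i=3, bit24=0)
  nb #.###: next=.  (t=0,i=10, bit23=0)
  nb #.##.: next=.  (t=6,i=3, bit22=0)
  nb #.#.#: next=#  (t=0,i=8, bit21=1)
  nb #.#..: next=#  (t=1,i=2, bit20=1)
  nb #..##: next=.  (t=1,i=4, bit19=0)
  nb #..#.: next=#  (t=6,i=0, bit18=1)
  nb #...#: next=.  (t=0,i=4, bit17=0)
  nb #....: next=#  (t=2,i=4, bit16=1)
  nb .####: next=#  (t=0,i=11, bit15=1)
  nb .###.: next=#  (t=5,i=3, bit14=1)
  nb .##.#: next=.  (t=1,i=0, bit13=0)
  nb .##..: next=.  (t=4,i=0, bit12=0)
  nb .#.##: next=.  (t=0,i=9, bit11=0)
  nb .#.#.: next=.  (t=0,i=7, bit10=0)
  nb .#..#: next=.  (t=1,i=3, bit9=0)
  nb .#...: next=.  (t=2,i=3, bit8=0)
  nb ..###: next=.  (t=5,i=2, bit7=0)
  nb ..##.: next=.  (t=1,i=5, bit6=0)
  nb ..#.#: next=#  (t=0,i=6, bit5=1)
  nb ..#..: next=#  (t=2,i=2, bit4=1)
  nb ...##: next=#  (t=4,i=4, bit3=1)
  nb ...#.: next=#  (t=0,i=5, bit2=1)
  nb ....#: next=#  (t=2,i=0, bit1=1)
  nb .....: next=#  (t=2,i=5, bit0=1)
  bits 10010000001101011100000000111111 = 2419441727

2419441727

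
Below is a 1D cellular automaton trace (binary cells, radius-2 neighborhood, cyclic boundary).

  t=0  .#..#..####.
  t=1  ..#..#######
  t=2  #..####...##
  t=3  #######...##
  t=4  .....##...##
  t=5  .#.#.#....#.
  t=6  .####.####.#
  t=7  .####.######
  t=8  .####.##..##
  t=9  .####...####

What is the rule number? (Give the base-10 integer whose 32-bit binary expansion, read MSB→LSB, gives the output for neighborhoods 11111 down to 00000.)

1990846438

  nb #####: next=.  (t=1,i=7, bit31=0)
  nb ####.: next=#  (t=0,i=9, bit30=1)
  nb ###.#: next=#  (t=6,i=4, bit29=1)
  nb ###..: next=#  (t=0,i=10, bit28=1)
  nb ##.##: next=.  (t=6,i=5, bit27=0)
  nb ##.#.: next=#  (t=6,i=10, bit26=1)
  nb ##..#: next=#  (t=0,i=11, bit25=1)
  nb ##...: next=.  (t=2,i=7, bit24=0)
  nb #.###: next=#  (t=6,i=1, bit23=1)
  nb #.##.: next=.  (t=8,i=6, bit22=0)
  nb #.#.#: next=#  (t=5,i=3, bit21=1)
  nb #.#..: next=.  (t=5,i=5, bit20=0)
  nb #..##: next=#  (t=0,i=6, bit19=1)
  nb #..#.: next=.  (t=0,i=0, bit18=0)
  nb #...#: next=.  (t=2,i=8, bit17=0)
  nb #....: next=#  (t=4,i=1, bit16=1)
  nb .####: next=#  (t=0,i=8, bit15=1)
  nb .###.: next=#  (t=2,i=11, bit14=1)
  nb .##.#: next=#  (t=8,i=11, bit13=1)
  nb .##..: next=.  (t=4,i=6, bit12=0)
  nb .#.##: next=.  (t=6,i=0, bit11=0)
  nb .#.#.: next=#  (t=5,i=2, bit10=1)
  nb .#..#: next=#  (t=0,i=2, bit9=1)
  nb .#...: next=#  (t=5,i=6, bit8=1)
  nb ..###: next=#  (t=0,i=7, bit7=1)
  nb ..##.: next=#  (t=4,i=5, bit6=1)
  nb ..#.#: next=#  (t=5,i=1, bit5=1)
  nb ..#..: next=.  (t=0,i=1, bit4=0)
  nb ...##: next=.  (t=2,i=9, bit3=0)
  nb ...#.: next=#  (t=5,i=9, bit2=1)
  nb ....#: next=#  (t=4,i=3, bit1=1)
  nb .....: next=.  (t=4,i=2, bit0=0)
  bits 01110110101010011110011111100110 = 1990846438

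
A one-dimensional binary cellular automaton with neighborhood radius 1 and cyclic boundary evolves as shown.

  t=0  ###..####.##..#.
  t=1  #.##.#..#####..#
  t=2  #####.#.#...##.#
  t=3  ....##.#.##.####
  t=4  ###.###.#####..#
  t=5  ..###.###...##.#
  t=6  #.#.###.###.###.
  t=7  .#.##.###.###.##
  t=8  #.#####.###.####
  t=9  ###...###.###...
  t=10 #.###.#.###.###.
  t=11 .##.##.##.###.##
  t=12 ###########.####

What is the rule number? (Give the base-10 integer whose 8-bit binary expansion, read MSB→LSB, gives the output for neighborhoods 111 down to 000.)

  ### -> .   bit 7 = 0  t=0,i=1
  ##. -> #   bit 6 = 1  t=0,i=2
  #.# -> #   bit 5 = 1  t=0,i=9
  #.. -> #   bit 4 = 1  t=0,i=3
  .## -> #   bit 3 = 1  t=0,i=0
  .#. -> .   bit 2 = 0  t=0,i=14
  ..# -> .   bit 1 = 0  t=0,i=4
  ... -> #   bit 0 = 1  t=2,i=10
  bits 01111001 = 121

121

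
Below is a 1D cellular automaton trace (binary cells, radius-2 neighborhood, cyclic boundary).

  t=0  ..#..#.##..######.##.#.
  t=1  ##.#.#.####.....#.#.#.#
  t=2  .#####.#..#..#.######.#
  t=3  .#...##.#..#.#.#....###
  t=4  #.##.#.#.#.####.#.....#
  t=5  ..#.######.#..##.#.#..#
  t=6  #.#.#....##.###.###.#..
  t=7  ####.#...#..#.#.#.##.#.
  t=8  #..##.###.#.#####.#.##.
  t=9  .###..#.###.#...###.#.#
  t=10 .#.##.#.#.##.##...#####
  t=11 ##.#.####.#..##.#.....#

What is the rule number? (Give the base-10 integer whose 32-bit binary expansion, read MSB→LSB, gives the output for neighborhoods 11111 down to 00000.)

  [31] ##### => .  t=0,i=13
  [30] ####. => .  t=0,i=15
  [29] ###.# => #  t=0,i=16
  [28] ###.. => #  t=1,i=10
  [27] ##.## => .  t=0,i=17
  [26] ##.#. => #  t=0,i=20
  [25] ##..# => #  t=0,i=9
  [24] ##... => .  t=1,i=11
  [23] #.### => #  t=1,i=7
  [22] #.##. => #  t=0,i=7
  [21] #.#.# => #  t=1,i=3
  [20] #.#.. => .  t=0,i=21
  [19] #..## => #  t=0,i=10
  [18] #..#. => .  t=0,i=4
  [17] #...# => #  t=0,i=0
  [16] #.... => .  t=1,i=12
  [15] .#### => .  t=0,i=12
  [14] .###. => .  t=1,i=0
  [13] .##.# => .  t=0,i=19
  [12] .##.. => #  t=0,i=8
  [11] .#.## => .  t=0,i=6
  [10] .#.#. => #  t=1,i=4
  [9] .#..# => #  t=0,i=3
  [8] .#... => #  t=0,i=22
  [7] ..### => .  t=0,i=11
  [6] ..##. => #  t=3,i=5
  [5] ..#.# => #  t=0,i=5
  [4] ..#.. => .  t=0,i=2
  [3] ...## => .  t=3,i=4
  [2] ...#. => #  t=0,i=1
  [1] ....# => .  t=1,i=14
  [0] ..... => #  t=1,i=13
  bits 00110110111010100001011101100101 = 921311077

921311077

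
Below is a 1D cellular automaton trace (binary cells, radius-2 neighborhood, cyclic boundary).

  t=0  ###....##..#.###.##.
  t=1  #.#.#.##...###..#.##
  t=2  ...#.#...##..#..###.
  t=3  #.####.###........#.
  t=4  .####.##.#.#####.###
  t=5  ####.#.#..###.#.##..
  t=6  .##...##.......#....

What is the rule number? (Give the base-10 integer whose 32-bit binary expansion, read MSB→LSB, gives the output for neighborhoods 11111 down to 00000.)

  ##### -> .   bit 31 = 0  t=4,i=13
  ####. -> #   bit 30 = 1  t=3,i=4
  ###.# -> .   bit 29 = 0  t=0,i=15
  ###.. -> #   bit 28 = 1  t=0,i=2
  ##.## -> #   bit 27 = 1  t=0,i=16
  ##.#. -> .   bit 26 = 0  t=1,i=1
  ##..# -> .   bit 25 = 0  t=0,i=9
  ##... -> .   bit 24 = 0  t=0,i=3
  #.### -> #   bit 23 = 1  t=0,i=0
  #.##. -> .   bit 22 = 0  t=0,i=17
  #.#.# -> .   bit 21 = 0  t=1,i=2
  #.#.. -> #   bit 20 = 1  t=2,i=5
  #..## -> .   bit 19 = 0  t=2,i=15
  #..#. -> .   bit 18 = 0  t=0,i=10
  #...# -> #   bit 17 = 1  t=1,i=9
  #.... -> #   bit 16 = 1  t=0,i=4
  .#### -> #   bit 15 = 1  t=3,i=3
  .###. -> .   bit 14 = 0  t=0,i=1
  .##.# -> #   bit 13 = 1  t=0,i=18
  .##.. -> .   bit 12 = 0  t=0,i=8
  .#.## -> #   bit 11 = 1  t=0,i=12
  .#.#. -> #   bit 10 = 1  t=1,i=3
  .#..# -> .   bit 9 = 0  t=2,i=14
  .#... -> .   bit 8 = 0  t=2,i=6
  ..### -> .   bit 7 = 0  t=1,i=11
  ..##. -> #   bit 6 = 1  t=0,i=7
  ..#.# -> #   bit 5 = 1  t=0,i=11
  ..#.. -> .   bit 4 = 0  t=2,i=13
  ...## -> #   bit 3 = 1  t=0,i=6
  ...#. -> #   bit 2 = 1  t=2,i=2
  ....# -> .   bit 1 = 0  t=0,i=5
  ..... -> #   bit 0 = 1  t=3,i=12
  bits 01011000100100111010110001101101 = 1486072941

1486072941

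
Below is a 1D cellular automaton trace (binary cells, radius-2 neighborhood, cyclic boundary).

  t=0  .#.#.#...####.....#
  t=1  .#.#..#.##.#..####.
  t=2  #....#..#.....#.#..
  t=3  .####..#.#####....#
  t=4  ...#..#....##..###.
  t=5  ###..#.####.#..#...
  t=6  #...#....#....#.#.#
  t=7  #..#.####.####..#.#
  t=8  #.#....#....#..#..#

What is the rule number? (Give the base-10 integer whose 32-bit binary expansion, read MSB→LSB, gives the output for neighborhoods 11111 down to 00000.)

  nb #####: next=#  (t=3,i=11, bit31=1)
  nb ####.: next=#  (t=0,i=11, bit30=1)
  nb ###.#: next=.  (t=5,i=10, bit29=0)
  nb ###..: next=.  (t=0,i=12, bit28=0)
  nb ##.##: next=.  (t=7,i=9, bit27=0)
  nb ##.#.: next=.  (t=1,i=10, bit26=0)
  nb ##..#: next=.  (t=1,i=18, bit25=0)
  nb ##...: next=.  (t=0,i=13, bit24=0)
  nb #.###: next=.  (t=3,i=1, bit23=0)
  nb #.##.: next=#  (t=1,i=8, bit22=1)
  nb #.#.#: next=#  (t=0,i=1, bit21=1)
  nb #.#..: next=.  (t=0,i=5, bit20=0)
  nb #..##: next=.  (t=1,i=13, bit19=0)
  nb #..#.: next=#  (t=1,i=0, bit18=1)
  nb #...#: next=.  (t=0,i=7, bit17=0)
  nb #....: next=#  (t=0,i=14, bit16=1)
  nb .####: next=.  (t=0,i=10, bit15=0)
  nb .###.: next=.  (t=4,i=16, bit14=0)
  nb .##.#: next=.  (t=1,i=9, bit13=0)
  nb .##..: next=#  (t=4,i=12, bit12=1)
  nb .#.##: next=.  (t=1,i=7, bit11=0)
  nb .#.#.: next=.  (t=0,i=0, bit10=0)
  nb .#..#: next=.  (t=1,i=4, bit9=0)
  nb .#...: next=#  (t=0,i=6, bit8=1)
  nb ..###: next=#  (t=0,i=9, bit7=1)
  nb ..##.: next=.  (t=4,i=11, bit6=0)
  nb ..#.#: next=.  (t=0,i=18, bit5=0)
  nb ..#..: next=.  (t=2,i=0, bit4=0)
  nb ...##: next=#  (t=0,i=8, bit3=1)
  nb ...#.: next=#  (t=0,i=17, bit2=1)
  nb ....#: next=#  (t=0,i=16, bit1=1)
  nb .....: next=#  (t=0,i=15, bit0=1)
  bits 11000000011001010001000110001111 = 3227849103

3227849103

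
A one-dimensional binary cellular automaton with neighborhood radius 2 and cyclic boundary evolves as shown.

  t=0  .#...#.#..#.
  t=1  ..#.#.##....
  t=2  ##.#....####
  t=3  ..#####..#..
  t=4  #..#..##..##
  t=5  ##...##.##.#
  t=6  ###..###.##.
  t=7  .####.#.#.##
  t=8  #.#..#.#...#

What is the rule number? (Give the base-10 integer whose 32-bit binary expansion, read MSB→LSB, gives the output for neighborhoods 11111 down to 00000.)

  nb #####: next=.  (t=2,i=10, bit31=0)
  nb ####.: next=.  (t=2,i=0, bit30=0)
  nb ###.#: next=.  (t=2,i=1, bit29=0)
  nb ###..: next=#  (t=3,i=6, bit28=1)
  nb ##.##: next=#  (t=5,i=7, bit27=1)
  nb ##.#.: next=#  (t=2,i=2, bit26=1)
  nb ##..#: next=#  (t=3,i=7, bit25=1)
  nb ##...: next=#  (t=1,i=8, bit24=1)
  nb #.###: next=.  (t=5,i=11, bit23=0)
  nb #.##.: next=.  (t=1,i=6, bit22=0)
  nb #.#.#: next=.  (t=1,i=4, bit21=0)
  nb #.#..: next=#  (t=0,i=7, bit20=1)
  nb #..##: next=#  (t=4,i=5, bit19=1)
  nb #..#.: next=.  (t=0,i=0, bit18=0)
  nb #...#: next=.  (t=0,i=3, bit17=0)
  nb #....: next=#  (t=1,i=9, bit16=1)
  nb .####: next=#  (t=2,i=9, bit15=1)
  nb .###.: next=#  (t=4,i=11, bit14=1)
  nb .##.#: next=#  (t=5,i=6, bit13=1)
  nb .##..: next=.  (t=1,i=7, bit12=0)
  nb .#.##: next=.  (t=1,i=5, bit11=0)
  nb .#.#.: next=#  (t=0,i=6, bit10=1)
  nb .#..#: next=.  (t=0,i=8, bit9=0)
  nb .#...: next=#  (t=0,i=2, bit8=1)
  nb ..###: next=.  (t=2,i=8, bit7=0)
  nb ..##.: next=#  (t=4,i=6, bit6=1)
  nb ..#.#: next=.  (t=0,i=5, bit5=0)
  nb ..#..: next=.  (t=0,i=1, bit4=0)
  nb ...##: next=.  (t=2,i=7, bit3=0)
  nb ...#.: next=#  (t=0,i=4, bit2=1)
  nb ....#: next=#  (t=1,i=0, bit1=1)
  nb .....: next=#  (t=1,i=10, bit0=1)
  bits 00011111000110011110010101000111 = 521790791

521790791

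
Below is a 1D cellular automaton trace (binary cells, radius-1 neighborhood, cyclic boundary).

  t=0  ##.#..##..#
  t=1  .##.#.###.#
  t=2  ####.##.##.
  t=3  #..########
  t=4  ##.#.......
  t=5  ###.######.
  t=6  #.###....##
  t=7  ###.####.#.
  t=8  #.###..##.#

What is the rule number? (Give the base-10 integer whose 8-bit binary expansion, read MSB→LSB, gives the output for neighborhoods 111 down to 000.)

121

  ### -> .   bit 7 = 0  t=0,i=0
  ##. -> #   bit 6 = 1  t=0,i=1
  #.# -> #   bit 5 = 1  t=0,i=2
  #.. -> #   bit 4 = 1  t=0,i=4
  .## -> #   bit 3 = 1  t=0,i=6
  .#. -> .   bit 2 = 0  t=0,i=3
  ..# -> .   bit 1 = 0  t=0,i=5
  ... -> #   bit 0 = 1  t=4,i=5
  bits 01111001 = 121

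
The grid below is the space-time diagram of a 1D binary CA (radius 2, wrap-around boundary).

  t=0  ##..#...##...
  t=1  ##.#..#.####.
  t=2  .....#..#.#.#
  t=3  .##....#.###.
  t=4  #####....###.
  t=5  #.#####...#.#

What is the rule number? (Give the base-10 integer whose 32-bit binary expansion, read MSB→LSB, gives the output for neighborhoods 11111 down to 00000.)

3652146241

  #####|#  b31=1 t=4,i=2
  ####.|#  b30=1 t=1,i=10
  ###.#|.  b29=0 t=1,i=11
  ###..|#  b28=1 t=3,i=11
  ##.##|#  b27=1 t=1,i=12
  ##.#.|.  b26=0 t=1,i=2
  ##..#|.  b25=0 t=0,i=2
  ##...|#  b24=1 t=0,i=10
  #.###|#  b23=1 t=1,i=8
  #.##.|.  b22=0 t=1,i=0
  #.#.#|#  b21=1 t=2,i=10
  #.#..|.  b20=0 t=1,i=3
  #..##|#  b19=1 t=3,i=0
  #..#.|#  b18=1 t=0,i=3
  #...#|#  b17=1 t=0,i=6
  #....|#  b16=1 t=2,i=1
  .####|.  b15=0 t=1,i=9
  .###.|#  b14=1 t=3,i=10
  .##.#|.  b13=0 t=1,i=1
  .##..|#  b12=1 t=0,i=1
  .#.##|.  b11=0 t=1,i=7
  .#.#.|#  b10=1 t=2,i=9
  .#..#|.  b9=0 t=1,i=4
  .#...|.  b8=0 t=0,i=5
  ..###|.  b7=0 t=4,i=9
  ..##.|#  b6=1 t=0,i=0
  ..#.#|.  b5=0 t=1,i=6
  ..#..|.  b4=0 t=0,i=4
  ...##|.  b3=0 t=0,i=7
  ...#.|.  b2=0 t=2,i=4
  ....#|.  b1=0 t=2,i=3
  .....|#  b0=1 t=2,i=2
  bits 11011001101011110101010001000001 = 3652146241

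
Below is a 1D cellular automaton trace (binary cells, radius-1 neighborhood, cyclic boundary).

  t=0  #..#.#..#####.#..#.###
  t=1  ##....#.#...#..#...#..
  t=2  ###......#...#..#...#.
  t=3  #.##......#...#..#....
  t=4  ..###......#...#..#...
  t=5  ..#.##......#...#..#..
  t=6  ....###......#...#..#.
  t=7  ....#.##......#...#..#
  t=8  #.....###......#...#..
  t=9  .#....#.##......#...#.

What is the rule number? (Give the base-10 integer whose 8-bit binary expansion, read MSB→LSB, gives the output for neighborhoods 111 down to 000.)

  ### -> .   bit 7 = 0  t=0,i=9
  ##. -> #   bit 6 = 1  t=0,i=0
  #.# -> .   bit 5 = 0  t=0,i=4
  #.. -> #   bit 4 = 1  t=0,i=1
  .## -> #   bit 3 = 1  t=0,i=8
  .#. -> .   bit 2 = 0  t=0,i=3
  ..# -> .   bit 1 = 0  t=0,i=2
  ... -> .   bit 0 = 0  t=1,i=3
  bits 01011000 = 88

88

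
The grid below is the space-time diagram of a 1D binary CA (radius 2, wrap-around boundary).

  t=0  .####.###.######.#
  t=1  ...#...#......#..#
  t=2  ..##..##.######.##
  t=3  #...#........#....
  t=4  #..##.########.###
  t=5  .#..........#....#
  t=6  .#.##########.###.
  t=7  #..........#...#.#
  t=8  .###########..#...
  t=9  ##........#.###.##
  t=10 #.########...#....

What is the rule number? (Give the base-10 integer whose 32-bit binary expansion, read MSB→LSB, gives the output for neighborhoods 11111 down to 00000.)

  ##### -> .   bit 31 = 0  t=0,i=12
  ####. -> #   bit 30 = 1  t=0,i=3
  ###.# -> .   bit 29 = 0  t=0,i=4
  ###.. -> .   bit 28 = 0  t=4,i=0
  ##.## -> .   bit 27 = 0  t=0,i=5
  ##.#. -> .   bit 26 = 0  t=0,i=16
  ##..# -> #   bit 25 = 1  t=2,i=0
  ##... -> #   bit 24 = 1  t=7,i=1
  #.### -> .   bit 23 = 0  t=0,i=1
  #.##. -> .   bit 22 = 0  t=2,i=16
  #.#.# -> #   bit 21 = 1  t=0,i=17
  #.#.. -> #   bit 20 = 1  t=5,i=1
  #..## -> .   bit 19 = 0  t=2,i=1
  #..#. -> #   bit 18 = 1  t=1,i=16
  #...# -> .   bit 17 = 0  t=1,i=1
  #.... -> #   bit 16 = 1  t=1,i=9
  .#### -> .   bit 15 = 0  t=0,i=2
  .###. -> #   bit 14 = 1  t=0,i=7
  .##.# -> .   bit 13 = 0  t=2,i=7
  .##.. -> .   bit 12 = 0  t=2,i=3
  .#.## -> .   bit 11 = 0  t=0,i=0
  .#.#. -> .   bit 10 = 0  t=5,i=0
  .#..# -> .   bit 9 = 0  t=1,i=15
  .#... -> .   bit 8 = 0  t=1,i=0
  ..### -> #   bit 7 = 1  t=8,i=1
  ..##. -> .   bit 6 = 0  t=2,i=2
  ..#.# -> .   bit 5 = 0  t=5,i=17
  ..#.. -> #   bit 4 = 1  t=1,i=3
  ...## -> #   bit 3 = 1  t=8,i=0
  ...#. -> #   bit 2 = 1  t=1,i=2
  ....# -> #   bit 1 = 1  t=1,i=12
  ..... -> #   bit 0 = 1  t=1,i=10
  bits 01000011001101010100000010011111 = 1127563423

1127563423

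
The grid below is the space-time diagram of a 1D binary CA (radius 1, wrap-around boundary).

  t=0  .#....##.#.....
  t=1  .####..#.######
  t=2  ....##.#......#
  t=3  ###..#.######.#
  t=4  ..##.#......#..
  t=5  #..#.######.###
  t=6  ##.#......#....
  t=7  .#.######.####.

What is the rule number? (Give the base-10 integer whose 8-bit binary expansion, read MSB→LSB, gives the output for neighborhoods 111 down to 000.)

85

  [7] ### => .  t=1,i=2
  [6] ##. => #  t=0,i=7
  [5] #.# => .  t=0,i=8
  [4] #.. => #  t=0,i=2
  [3] .## => .  t=0,i=6
  [2] .#. => #  t=0,i=1
  [1] ..# => .  t=0,i=0
  [0] ... => #  t=0,i=3
  bits 01010101 = 85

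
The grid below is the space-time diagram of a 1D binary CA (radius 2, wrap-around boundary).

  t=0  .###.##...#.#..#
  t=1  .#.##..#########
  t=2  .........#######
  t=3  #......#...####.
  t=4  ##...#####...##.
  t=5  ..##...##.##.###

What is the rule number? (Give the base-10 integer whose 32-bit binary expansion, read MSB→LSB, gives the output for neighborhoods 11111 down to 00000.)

  #####|#  b31=1 t=1,i=9
  ####.|#  b30=1 t=1,i=14
  ###.#|#  b29=1 t=0,i=3
  ###..|.  b28=0 t=2,i=15
  ##.##|#  b27=1 t=0,i=4
  ##.#.|.  b26=0 t=1,i=0
  ##..#|.  b25=0 t=1,i=5
  ##...|#  b24=1 t=0,i=7
  #.###|#  b23=1 t=0,i=1
  #.##.|.  b22=0 t=0,i=5
  #.#.#|.  b21=0 t=1,i=1
  #.#..|#  b20=1 t=0,i=12
  #..##|.  b19=0 t=1,i=6
  #..#.|#  b18=1 t=0,i=14
  #...#|#  b17=1 t=0,i=8
  #....|.  b16=0 t=2,i=1
  .####|.  b15=0 t=1,i=8
  .###.|.  b14=0 t=0,i=2
  .##.#|#  b13=1 t=4,i=14
  .##..|.  b12=0 t=0,i=6
  .#.##|.  b11=0 t=0,i=0
  .#.#.|#  b10=1 t=0,i=11
  .#..#|#  b9=1 t=0,i=13
  .#...|#  b8=1 t=3,i=1
  ..###|.  b7=0 t=1,i=7
  ..##.|#  b6=1 t=4,i=13
  ..#.#|#  b5=1 t=0,i=10
  ..#..|#  b4=1 t=3,i=7
  ...##|.  b3=0 t=2,i=8
  ...#.|#  b2=1 t=0,i=9
  ....#|#  b1=1 t=2,i=7
  .....|.  b0=0 t=2,i=2
  bits 11101001100101100010011101110110 = 3918931830

3918931830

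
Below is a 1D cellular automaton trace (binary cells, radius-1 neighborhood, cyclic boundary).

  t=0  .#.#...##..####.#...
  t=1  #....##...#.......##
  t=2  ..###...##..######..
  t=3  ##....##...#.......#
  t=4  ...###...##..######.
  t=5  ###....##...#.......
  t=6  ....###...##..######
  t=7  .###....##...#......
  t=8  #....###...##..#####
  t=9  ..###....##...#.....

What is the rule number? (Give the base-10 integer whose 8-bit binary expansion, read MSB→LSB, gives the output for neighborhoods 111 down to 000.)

3

  nb ###: next=.  (t=0,i=12, bit7=0)
  nb ##.: next=.  (t=0,i=8, bit6=0)
  nb #.#: next=.  (t=0,i=2, bit5=0)
  nb #..: next=.  (t=0,i=4, bit4=0)
  nb .##: next=.  (t=0,i=7, bit3=0)
  nb .#.: next=.  (t=0,i=1, bit2=0)
  nb ..#: next=#  (t=0,i=0, bit1=1)
  nb ...: next=#  (t=0,i=5, bit0=1)
  bits 00000011 = 3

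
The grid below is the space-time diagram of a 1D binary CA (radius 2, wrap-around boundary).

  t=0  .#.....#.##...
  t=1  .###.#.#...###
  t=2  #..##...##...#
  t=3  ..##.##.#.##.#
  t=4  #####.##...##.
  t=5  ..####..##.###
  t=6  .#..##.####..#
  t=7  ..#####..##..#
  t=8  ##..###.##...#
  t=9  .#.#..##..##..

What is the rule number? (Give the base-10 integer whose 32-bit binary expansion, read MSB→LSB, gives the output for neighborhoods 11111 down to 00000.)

4245365618

  ##### -> #   bit 31 = 1  t=4,i=2
  ####. -> #   bit 30 = 1  t=4,i=3
  ###.# -> #   bit 29 = 1  t=1,i=3
  ###.. -> #   bit 28 = 1  t=5,i=5
  ##.## -> #   bit 27 = 1  t=1,i=0
  ##.#. -> #   bit 26 = 1  t=1,i=4
  ##..# -> .   bit 25 = 0  t=2,i=1
  ##... -> #   bit 24 = 1  t=0,i=11
  #.### -> .   bit 23 = 0  t=1,i=1
  #.##. -> .   bit 22 = 0  t=0,i=9
  #.#.# -> .   bit 21 = 0  t=1,i=5
  #.#.. -> .   bit 20 = 0  t=1,i=7
  #..## -> #   bit 19 = 1  t=2,i=2
  #..#. -> .   bit 18 = 0  t=6,i=12
  #...# -> #   bit 17 = 1  t=1,i=9
  #.... -> #   bit 16 = 1  t=0,i=3
  .#### -> .   bit 15 = 0  t=4,i=1
  .###. -> .   bit 14 = 0  t=1,i=2
  .##.# -> #   bit 13 = 1  t=3,i=3
  .##.. -> .   bit 12 = 0  t=0,i=10
  .#.## -> .   bit 11 = 0  t=0,i=8
  .#.#. -> .   bit 10 = 0  t=1,i=6
  .#..# -> #   bit 9 = 1  t=3,i=0
  .#... -> #   bit 8 = 1  t=0,i=2
  ..### -> .   bit 7 = 0  t=1,i=11
  ..##. -> #   bit 6 = 1  t=2,i=3
  ..#.# -> #   bit 5 = 1  t=0,i=7
  ..#.. -> #   bit 4 = 1  t=0,i=1
  ...## -> .   bit 3 = 0  t=1,i=10
  ...#. -> .   bit 2 = 0  t=0,i=0
  ....# -> #   bit 1 = 1  t=0,i=5
  ..... -> .   bit 0 = 0  t=0,i=4
  bits 11111101000010110010001101110010 = 4245365618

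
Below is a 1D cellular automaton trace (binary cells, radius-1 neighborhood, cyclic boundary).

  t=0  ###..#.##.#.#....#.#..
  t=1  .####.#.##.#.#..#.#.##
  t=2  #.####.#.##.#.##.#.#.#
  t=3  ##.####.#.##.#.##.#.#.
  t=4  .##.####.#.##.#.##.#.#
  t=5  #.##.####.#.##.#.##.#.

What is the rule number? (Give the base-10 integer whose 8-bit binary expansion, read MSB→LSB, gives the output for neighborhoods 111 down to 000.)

  ###|#  b7=1 t=0,i=1
  ##.|#  b6=1 t=0,i=2
  #.#|#  b5=1 t=0,i=6
  #..|#  b4=1 t=0,i=3
  .##|.  b3=0 t=0,i=0
  .#.|.  b2=0 t=0,i=5
  ..#|#  b1=1 t=0,i=4
  ...|.  b0=0 t=0,i=14
  bits 11110010 = 242

242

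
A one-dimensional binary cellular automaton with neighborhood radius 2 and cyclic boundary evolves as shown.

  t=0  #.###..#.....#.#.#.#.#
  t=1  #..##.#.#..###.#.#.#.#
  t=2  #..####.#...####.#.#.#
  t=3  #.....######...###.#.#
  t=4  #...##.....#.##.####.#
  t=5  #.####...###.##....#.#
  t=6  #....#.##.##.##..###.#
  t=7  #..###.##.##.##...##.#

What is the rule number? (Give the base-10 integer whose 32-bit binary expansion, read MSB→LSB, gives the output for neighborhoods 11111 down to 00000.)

880177518

  nb #####: next=.  (t=3,i=8, bit31=0)
  nb ####.: next=.  (t=2,i=5, bit30=0)
  nb ###.#: next=#  (t=1,i=13, bit29=1)
  nb ###..: next=#  (t=0,i=4, bit28=1)
  nb ##.##: next=.  (t=0,i=1, bit27=0)
  nb ##.#.: next=#  (t=1,i=5, bit26=1)
  nb ##..#: next=.  (t=0,i=5, bit25=0)
  nb ##...: next=.  (t=3,i=1, bit24=0)
  nb #.###: next=.  (t=0,i=2, bit23=0)
  nb #.##.: next=#  (t=0,i=21, bit22=1)
  nb #.#.#: next=#  (t=0,i=15, bit21=1)
  nb #.#..: next=#  (t=1,i=8, bit20=1)
  nb #..##: next=.  (t=1,i=2, bit19=0)
  nb #..#.: next=#  (t=0,i=6, bit18=1)
  nb #...#: next=#  (t=2,i=10, bit17=1)
  nb #....: next=.  (t=0,i=9, bit16=0)
  nb .####: next=.  (t=2,i=4, bit15=0)
  nb .###.: next=#  (t=0,i=3, bit14=1)
  nb .##.#: next=#  (t=0,i=0, bit13=1)
  nb .##..: next=#  (t=1,i=0, bit12=1)
  nb .#.##: next=.  (t=0,i=20, bit11=0)
  nb .#.#.: next=.  (t=0,i=14, bit10=0)
  nb .#..#: next=.  (t=1,i=9, bit9=0)
  nb .#...: next=#  (t=0,i=8, bit8=1)
  nb ..###: next=.  (t=1,i=11, bit7=0)
  nb ..##.: next=#  (t=1,i=3, bit6=1)
  nb ..#.#: next=#  (t=0,i=13, bit5=1)
  nb ..#..: next=.  (t=0,i=7, bit4=0)
  nb ...##: next=#  (t=2,i=11, bit3=1)
  nb ...#.: next=#  (t=0,i=12, bit2=1)
  nb ....#: next=#  (t=0,i=11, bit1=1)
  nb .....: next=.  (t=0,i=10, bit0=0)
  bits 00110100011101100111000101101110 = 880177518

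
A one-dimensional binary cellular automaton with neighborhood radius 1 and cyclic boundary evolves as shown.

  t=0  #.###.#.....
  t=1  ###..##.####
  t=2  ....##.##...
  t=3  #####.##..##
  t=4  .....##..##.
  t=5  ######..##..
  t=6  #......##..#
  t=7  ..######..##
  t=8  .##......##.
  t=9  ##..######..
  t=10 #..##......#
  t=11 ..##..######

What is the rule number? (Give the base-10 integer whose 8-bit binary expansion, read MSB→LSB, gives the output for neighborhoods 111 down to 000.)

47

  ### -> .   bit 7 = 0  t=0,i=3
  ##. -> .   bit 6 = 0  t=0,i=4
  #.# -> #   bit 5 = 1  t=0,i=1
  #.. -> .   bit 4 = 0  t=0,i=7
  .## -> #   bit 3 = 1  t=0,i=2
  .#. -> #   bit 2 = 1  t=0,i=0
  ..# -> #   bit 1 = 1  t=0,i=11
  ... -> #   bit 0 = 1  t=0,i=8
  bits 00101111 = 47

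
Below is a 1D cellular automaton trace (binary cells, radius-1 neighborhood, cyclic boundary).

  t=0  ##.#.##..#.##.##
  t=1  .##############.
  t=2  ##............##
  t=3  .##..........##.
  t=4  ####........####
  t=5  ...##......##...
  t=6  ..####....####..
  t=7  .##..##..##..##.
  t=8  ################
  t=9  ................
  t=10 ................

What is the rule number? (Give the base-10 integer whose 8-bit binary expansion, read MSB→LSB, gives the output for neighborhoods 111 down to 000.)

  ###|.  b7=0 t=0,i=0
  ##.|#  b6=1 t=0,i=1
  #.#|#  b5=1 t=0,i=2
  #..|#  b4=1 t=0,i=7
  .##|#  b3=1 t=0,i=5
  .#.|#  b2=1 t=0,i=3
  ..#|#  b1=1 t=0,i=8
  ...|.  b0=0 t=2,i=3
  bits 01111110 = 126

126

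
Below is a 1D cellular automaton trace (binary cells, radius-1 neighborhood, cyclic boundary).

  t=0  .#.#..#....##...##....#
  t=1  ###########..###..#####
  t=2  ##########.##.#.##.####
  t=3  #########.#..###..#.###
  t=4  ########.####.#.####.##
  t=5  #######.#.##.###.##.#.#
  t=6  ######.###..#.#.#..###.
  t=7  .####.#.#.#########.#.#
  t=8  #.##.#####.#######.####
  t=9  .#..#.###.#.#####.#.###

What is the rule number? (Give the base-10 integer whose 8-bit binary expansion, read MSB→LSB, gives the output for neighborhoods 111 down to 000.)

183

  ### -> #   bit 7 = 1  t=1,i=0
  ##. -> .   bit 6 = 0  t=0,i=12
  #.# -> #   bit 5 = 1  t=0,i=0
  #.. -> #   bit 4 = 1  t=0,i=4
  .## -> .   bit 3 = 0  t=0,i=11
  .#. -> #   bit 2 = 1  t=0,i=1
  ..# -> #   bit 1 = 1  t=0,i=5
  ... -> #   bit 0 = 1  t=0,i=8
  bits 10110111 = 183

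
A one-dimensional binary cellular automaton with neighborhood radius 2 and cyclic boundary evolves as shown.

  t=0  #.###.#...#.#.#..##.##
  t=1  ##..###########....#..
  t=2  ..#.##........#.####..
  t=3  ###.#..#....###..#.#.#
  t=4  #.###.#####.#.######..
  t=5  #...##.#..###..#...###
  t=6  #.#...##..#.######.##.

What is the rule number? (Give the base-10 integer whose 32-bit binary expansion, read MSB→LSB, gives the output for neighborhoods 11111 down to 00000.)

1048020406

  ##### -> .   bit 31 = 0  t=1,i=6
  ####. -> .   bit 30 = 0  t=1,i=13
  ###.# -> #   bit 29 = 1  t=0,i=0
  ###.. -> #   bit 28 = 1  t=1,i=14
  ##.## -> #   bit 27 = 1  t=0,i=1
  ##.#. -> #   bit 26 = 1  t=0,i=5
  ##..# -> #   bit 25 = 1  t=1,i=2
  ##... -> .   bit 24 = 0  t=1,i=15
  #.### -> .   bit 23 = 0  t=0,i=2
  #.##. -> #   bit 22 = 1  t=2,i=4
  #.#.# -> #   bit 21 = 1  t=0,i=12
  #.#.. -> #   bit 20 = 1  t=0,i=6
  #..## -> .   bit 19 = 0  t=0,i=16
  #..#. -> #   bit 18 = 1  t=3,i=6
  #...# -> #   bit 17 = 1  t=0,i=8
  #.... -> #   bit 16 = 1  t=1,i=16
  .#### -> #   bit 15 = 1  t=1,i=5
  .###. -> .   bit 14 = 0  t=0,i=3
  .##.# -> .   bit 13 = 0  t=0,i=18
  .##.. -> .   bit 12 = 0  t=1,i=1
  .#.## -> .   bit 11 = 0  t=2,i=3
  .#.#. -> #   bit 10 = 1  t=0,i=11
  .#..# -> .   bit 9 = 0  t=0,i=15
  .#... -> #   bit 8 = 1  t=0,i=7
  ..### -> #   bit 7 = 1  t=1,i=4
  ..##. -> .   bit 6 = 0  t=0,i=17
  ..#.# -> #   bit 5 = 1  t=0,i=10
  ..#.. -> #   bit 4 = 1  t=1,i=19
  ...## -> .   bit 3 = 0  t=3,i=11
  ...#. -> #   bit 2 = 1  t=0,i=9
  ....# -> #   bit 1 = 1  t=1,i=17
  ..... -> .   bit 0 = 0  t=2,i=8
  bits 00111110011101111000010110110110 = 1048020406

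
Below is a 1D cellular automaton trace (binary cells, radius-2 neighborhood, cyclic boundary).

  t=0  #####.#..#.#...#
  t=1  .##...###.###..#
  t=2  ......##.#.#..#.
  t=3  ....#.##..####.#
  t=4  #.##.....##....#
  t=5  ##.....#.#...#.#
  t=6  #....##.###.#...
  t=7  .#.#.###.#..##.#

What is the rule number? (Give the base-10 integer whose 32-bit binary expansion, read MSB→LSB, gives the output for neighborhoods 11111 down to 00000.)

  nb #####: next=#  (t=0,i=1, bit31=1)
  nb ####.: next=.  (t=0,i=3, bit30=0)
  nb ###.#: next=.  (t=0,i=4, bit29=0)
  nb ###..: next=.  (t=1,i=12, bit28=0)
  nb ##.##: next=#  (t=1,i=9, bit27=1)
  nb ##.#.: next=.  (t=0,i=5, bit26=0)
  nb ##..#: next=.  (t=1,i=13, bit25=0)
  nb ##...: next=.  (t=1,i=3, bit24=0)
  nb #.###: next=.  (t=1,i=10, bit23=0)
  nb #.##.: next=.  (t=1,i=1, bit22=0)
  nb #.#.#: next=.  (t=2,i=9, bit21=0)
  nb #.#..: next=#  (t=0,i=6, bit20=1)
  nb #..##: next=#  (t=3,i=9, bit19=1)
  nb #..#.: next=#  (t=0,i=8, bit18=1)
  nb #...#: next=.  (t=0,i=13, bit17=0)
  nb #....: next=.  (t=2,i=0, bit16=0)
  nb .####: next=.  (t=0,i=0, bit15=0)
  nb .###.: next=#  (t=1,i=7, bit14=1)
  nb .##.#: next=#  (t=2,i=7, bit13=1)
  nb .##..: next=.  (t=1,i=2, bit12=0)
  nb .#.##: next=.  (t=1,i=0, bit11=0)
  nb .#.#.: next=#  (t=0,i=10, bit10=1)
  nb .#..#: next=#  (t=0,i=7, bit9=1)
  nb .#...: next=#  (t=0,i=12, bit8=1)
  nb ..###: next=#  (t=0,i=15, bit7=1)
  nb ..##.: next=#  (t=2,i=6, bit6=1)
  nb ..#.#: next=.  (t=0,i=9, bit5=0)
  nb ..#..: next=.  (t=2,i=14, bit4=0)
  nb ...##: next=.  (t=0,i=14, bit3=0)
  nb ...#.: next=#  (t=3,i=3, bit2=1)
  nb ....#: next=#  (t=2,i=4, bit1=1)
  nb .....: next=.  (t=2,i=1, bit0=0)
  bits 10001000000111000110011111000110 = 2283562950

2283562950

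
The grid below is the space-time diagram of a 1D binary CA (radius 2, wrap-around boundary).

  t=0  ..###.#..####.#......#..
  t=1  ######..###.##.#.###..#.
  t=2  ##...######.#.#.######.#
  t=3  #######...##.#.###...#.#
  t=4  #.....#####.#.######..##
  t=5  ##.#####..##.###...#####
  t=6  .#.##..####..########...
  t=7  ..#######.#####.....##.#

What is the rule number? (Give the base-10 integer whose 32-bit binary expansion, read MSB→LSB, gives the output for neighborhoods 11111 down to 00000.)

  ##### -> .   bit 31 = 0  t=1,i=2
  ####. -> .   bit 30 = 0  t=0,i=11
  ###.# -> #   bit 29 = 1  t=0,i=4
  ###.. -> #   bit 28 = 1  t=1,i=5
  ##.## -> .   bit 27 = 0  t=1,i=11
  ##.#. -> #   bit 26 = 1  t=0,i=5
  ##..# -> #   bit 25 = 1  t=1,i=6
  ##... -> #   bit 24 = 1  t=2,i=2
  #.### -> #   bit 23 = 1  t=1,i=0
  #.##. -> #   bit 22 = 1  t=1,i=12
  #.#.# -> .   bit 21 = 0  t=1,i=15
  #.#.. -> .   bit 20 = 0  t=0,i=6
  #..## -> #   bit 19 = 1  t=0,i=8
  #..#. -> #   bit 18 = 1  t=1,i=21
  #...# -> #   bit 17 = 1  t=2,i=3
  #.... -> .   bit 16 = 0  t=0,i=16
  .#### -> #   bit 15 = 1  t=0,i=10
  .###. -> #   bit 14 = 1  t=0,i=3
  .##.# -> .   bit 13 = 0  t=1,i=13
  .##.. -> #   bit 12 = 1  t=6,i=4
  .#.## -> #   bit 11 = 1  t=1,i=16
  .#.#. -> #   bit 10 = 1  t=2,i=13
  .#..# -> .   bit 9 = 0  t=0,i=7
  .#... -> #   bit 8 = 1  t=0,i=15
  ..### -> #   bit 7 = 1  t=0,i=2
  ..##. -> #   bit 6 = 1  t=3,i=10
  ..#.# -> .   bit 5 = 0  t=1,i=22
  ..#.. -> .   bit 4 = 0  t=0,i=21
  ...## -> #   bit 3 = 1  t=0,i=1
  ...#. -> .   bit 2 = 0  t=0,i=20
  ....# -> #   bit 1 = 1  t=0,i=0
  ..... -> #   bit 0 = 1  t=0,i=17
  bits 00110111110011101101110111001011 = 936304075

936304075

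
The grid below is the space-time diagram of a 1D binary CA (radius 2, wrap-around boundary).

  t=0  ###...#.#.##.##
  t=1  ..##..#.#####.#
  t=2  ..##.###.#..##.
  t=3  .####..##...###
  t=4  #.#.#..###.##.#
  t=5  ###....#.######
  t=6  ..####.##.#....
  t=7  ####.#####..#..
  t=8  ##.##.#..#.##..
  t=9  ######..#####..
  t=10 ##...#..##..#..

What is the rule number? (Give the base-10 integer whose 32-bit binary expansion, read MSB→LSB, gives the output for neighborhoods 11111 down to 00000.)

  #####|.  b31=0 t=0,i=0
  ####.|.  b30=0 t=0,i=1
  ###.#|#  b29=1 t=1,i=12
  ###..|#  b28=1 t=0,i=2
  ##.##|#  b27=1 t=0,i=12
  ##.#.|#  b26=1 t=1,i=13
  ##..#|.  b25=0 t=1,i=4
  ##...|#  b24=1 t=0,i=3
  #.###|.  b23=0 t=0,i=13
  #.##.|#  b22=1 t=0,i=10
  #.#.#|#  b21=1 t=0,i=8
  #.#..|.  b20=0 t=1,i=14
  #..##|.  b19=0 t=1,i=1
  #..#.|#  b18=1 t=1,i=5
  #...#|.  b17=0 t=0,i=4
  #....|#  b16=1 t=5,i=4
  .####|#  b15=1 t=0,i=14
  .###.|.  b14=0 t=2,i=6
  .##.#|#  b13=1 t=0,i=11
  .##..|#  b12=1 t=1,i=3
  .#.##|#  b11=1 t=0,i=9
  .#.#.|.  b10=0 t=0,i=7
  .#..#|.  b9=0 t=1,i=0
  .#...|.  b8=0 t=6,i=11
  ..###|#  b7=1 t=3,i=12
  ..##.|#  b6=1 t=1,i=2
  ..#.#|#  b5=1 t=0,i=6
  ..#..|#  b4=1 t=7,i=12
  ...##|#  b3=1 t=2,i=1
  ...#.|.  b2=0 t=0,i=5
  ....#|#  b1=1 t=5,i=5
  .....|.  b0=0 t=6,i=13
  bits 00111101011001011011100011111010 = 1030076666

1030076666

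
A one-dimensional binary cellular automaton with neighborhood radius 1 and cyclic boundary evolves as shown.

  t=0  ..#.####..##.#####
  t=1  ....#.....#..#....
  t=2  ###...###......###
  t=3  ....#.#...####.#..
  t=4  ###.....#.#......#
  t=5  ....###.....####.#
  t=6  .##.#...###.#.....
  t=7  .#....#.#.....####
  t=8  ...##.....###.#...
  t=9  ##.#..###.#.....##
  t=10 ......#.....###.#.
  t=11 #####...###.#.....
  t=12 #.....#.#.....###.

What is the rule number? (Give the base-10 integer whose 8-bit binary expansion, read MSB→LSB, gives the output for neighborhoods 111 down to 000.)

9

  [7] ### => .  t=0,i=5
  [6] ##. => .  t=0,i=7
  [5] #.# => .  t=0,i=3
  [4] #.. => .  t=0,i=0
  [3] .## => #  t=0,i=4
  [2] .#. => .  t=0,i=2
  [1] ..# => .  t=0,i=1
  [0] ... => #  t=1,i=0
  bits 00001001 = 9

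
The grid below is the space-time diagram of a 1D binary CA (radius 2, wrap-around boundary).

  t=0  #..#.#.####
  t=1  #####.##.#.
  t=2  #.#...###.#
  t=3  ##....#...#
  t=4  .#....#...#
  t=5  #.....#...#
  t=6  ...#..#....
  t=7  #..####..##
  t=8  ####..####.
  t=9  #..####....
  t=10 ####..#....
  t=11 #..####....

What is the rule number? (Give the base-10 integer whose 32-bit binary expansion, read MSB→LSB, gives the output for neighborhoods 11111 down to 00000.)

  nb #####: next=#  (t=0,i=9, bit31=1)
  nb ####.: next=.  (t=0,i=10, bit30=0)
  nb ###.#: next=.  (t=1,i=4, bit29=0)
  nb ###..: next=#  (t=0,i=0, bit28=1)
  nb ##.##: next=.  (t=1,i=5, bit27=0)
  nb ##.#.: next=#  (t=1,i=8, bit26=1)
  nb ##..#: next=#  (t=0,i=1, bit25=1)
  nb ##...: next=.  (t=3,i=2, bit24=0)
  nb #.###: next=#  (t=0,i=7, bit23=1)
  nb #.##.: next=#  (t=1,i=6, bit22=1)
  nb #.#.#: next=.  (t=0,i=5, bit21=0)
  nb #.#..: next=.  (t=2,i=2, bit20=0)
  nb #..##: next=#  (t=7,i=2, bit19=1)
  nb #..#.: next=#  (t=0,i=2, bit18=1)
  nb #...#: next=.  (t=2,i=4, bit17=0)
  nb #....: next=.  (t=3,i=3, bit16=0)
  nb .####: next=.  (t=0,i=8, bit15=0)
  nb .###.: next=.  (t=2,i=7, bit14=0)
  nb .##.#: next=#  (t=1,i=7, bit13=1)
  nb .##..: next=.  (t=5,i=0, bit12=0)
  nb .#.##: next=#  (t=0,i=6, bit11=1)
  nb .#.#.: next=#  (t=0,i=4, bit10=1)
  nb .#..#: next=#  (t=6,i=4, bit9=1)
  nb .#...: next=.  (t=2,i=3, bit8=0)
  nb ..###: next=#  (t=2,i=6, bit7=1)
  nb ..##.: next=.  (t=5,i=10, bit6=0)
  nb ..#.#: next=#  (t=0,i=3, bit5=1)
  nb ..#..: next=#  (t=3,i=6, bit4=1)
  nb ...##: next=.  (t=2,i=5, bit3=0)
  nb ...#.: next=.  (t=3,i=5, bit2=0)
  nb ....#: next=.  (t=3,i=4, bit1=0)
  nb .....: next=#  (t=5,i=3, bit0=1)
  bits 10010110110011000010111010110001 = 2529963697

2529963697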